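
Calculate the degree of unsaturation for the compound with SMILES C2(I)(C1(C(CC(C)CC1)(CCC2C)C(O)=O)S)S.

Molecular formula from the SMILES: C13H21IO2S2.
DoU = (2C + 2 + N − H − X)/2 = (2·13 + 2 + 0 − 21 − 1)/2 = 6/2 = 3.
(Structurally: 2 ring(s) + 1 π bond(s) = 3.)

3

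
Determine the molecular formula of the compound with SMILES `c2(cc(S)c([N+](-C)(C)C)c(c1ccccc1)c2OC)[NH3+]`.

Heavy atoms from the SMILES: 16 C, 2 N, 1 O, 1 S.
Implicit hydrogens by atom environment:
  6 × C (aromatic): 1 H each → 6
  6 × C (aromatic): no H
  4 × C: 3 H each → 12
  1 × N (charge +1): 3 H
  1 × N (charge +1): no H
  1 × O: no H
  1 × S: 1 H
  Total hydrogens = 22.
Net charge +2.
Molecular formula: [C16H22N2OS]2+

[C16H22N2OS]2+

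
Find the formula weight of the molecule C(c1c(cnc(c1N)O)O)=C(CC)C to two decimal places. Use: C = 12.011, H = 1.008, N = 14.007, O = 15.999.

194.23

Molecular formula: C10H14N2O2.
M = 10×12.011 + 14×1.008 + 2×14.007 + 2×15.999 = 194.23 g/mol.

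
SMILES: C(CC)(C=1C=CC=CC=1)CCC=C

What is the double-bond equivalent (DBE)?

5

Molecular formula from the SMILES: C13H18.
DoU = (2C + 2 + N − H − X)/2 = (2·13 + 2 + 0 − 18 − 0)/2 = 10/2 = 5.
(Structurally: 1 ring(s) + 4 π bond(s) = 5.)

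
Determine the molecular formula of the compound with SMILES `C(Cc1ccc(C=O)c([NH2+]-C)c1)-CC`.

Heavy atoms from the SMILES: 12 C, 1 N, 1 O.
Implicit hydrogens by atom environment:
  3 × C: 2 H each → 6
  3 × C (aromatic): 1 H each → 3
  3 × C (aromatic): no H
  2 × C: 3 H each → 6
  1 × C: 1 H
  1 × N (charge +1): 2 H
  1 × O: no H
  Total hydrogens = 18.
Net charge +1.
Molecular formula: C12H18NO+

C12H18NO+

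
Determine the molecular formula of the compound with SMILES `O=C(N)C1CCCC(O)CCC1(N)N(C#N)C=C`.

C12H20N4O2

Heavy atoms from the SMILES: 12 C, 4 N, 2 O.
Implicit hydrogens by atom environment:
  6 × C: 2 H each → 12
  3 × C: 1 H each → 3
  3 × C: no H
  2 × N: 2 H each → 4
  2 × N: no H
  1 × O: 1 H
  1 × O: no H
  Total hydrogens = 20.
Molecular formula: C12H20N4O2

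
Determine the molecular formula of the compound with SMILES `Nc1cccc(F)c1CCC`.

C9H12FN

Heavy atoms from the SMILES: 9 C, 1 F, 1 N.
Implicit hydrogens by atom environment:
  3 × C (aromatic): 1 H each → 3
  3 × C (aromatic): no H
  2 × C: 2 H each → 4
  1 × C: 3 H
  1 × F: no H
  1 × N: 2 H
  Total hydrogens = 12.
Molecular formula: C9H12FN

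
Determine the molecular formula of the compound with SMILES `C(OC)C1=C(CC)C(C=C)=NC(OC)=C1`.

Heavy atoms from the SMILES: 12 C, 1 N, 2 O.
Implicit hydrogens by atom environment:
  4 × C (aromatic): no H
  3 × C: 3 H each → 9
  3 × C: 2 H each → 6
  2 × O: no H
  1 × C (aromatic): 1 H
  1 × C: 1 H
  1 × N (aromatic): no H
  Total hydrogens = 17.
Molecular formula: C12H17NO2

C12H17NO2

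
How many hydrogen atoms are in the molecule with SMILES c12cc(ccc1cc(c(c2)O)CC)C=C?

14

Hydrogens are implicit in SMILES; fill each atom to its normal valence:
  5 × C (aromatic): 1 H each → 5
  5 × C (aromatic): no H
  2 × C: 2 H each → 4
  1 × C: 3 H
  1 × C: 1 H
  1 × O: 1 H
  Total hydrogens = 14.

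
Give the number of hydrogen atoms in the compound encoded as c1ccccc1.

6

Hydrogens are implicit in SMILES; fill each atom to its normal valence:
  6 × C (aromatic): 1 H each → 6
  Total hydrogens = 6.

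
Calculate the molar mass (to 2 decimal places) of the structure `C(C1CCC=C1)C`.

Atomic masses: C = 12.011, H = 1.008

Molecular formula: C7H12.
M = 7×12.011 + 12×1.008 = 96.17 g/mol.

96.17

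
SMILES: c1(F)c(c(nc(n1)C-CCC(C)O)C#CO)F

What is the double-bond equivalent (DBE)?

Molecular formula from the SMILES: C11H12F2N2O2.
DoU = (2C + 2 + N − H − X)/2 = (2·11 + 2 + 2 − 12 − 2)/2 = 12/2 = 6.
(Structurally: 1 ring(s) + 5 π bond(s) = 6.)

6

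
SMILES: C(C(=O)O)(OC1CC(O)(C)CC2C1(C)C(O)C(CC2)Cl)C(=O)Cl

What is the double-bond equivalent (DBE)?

4

Molecular formula from the SMILES: C15H22Cl2O6.
DoU = (2C + 2 + N − H − X)/2 = (2·15 + 2 + 0 − 22 − 2)/2 = 8/2 = 4.
(Structurally: 2 ring(s) + 2 π bond(s) = 4.)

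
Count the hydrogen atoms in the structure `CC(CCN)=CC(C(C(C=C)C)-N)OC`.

24

Hydrogens are implicit in SMILES; fill each atom to its normal valence:
  5 × C: 1 H each → 5
  3 × C: 3 H each → 9
  3 × C: 2 H each → 6
  2 × N: 2 H each → 4
  1 × C: no H
  1 × O: no H
  Total hydrogens = 24.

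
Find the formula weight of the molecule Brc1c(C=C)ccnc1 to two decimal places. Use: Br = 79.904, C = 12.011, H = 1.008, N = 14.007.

Molecular formula: C7H6BrN.
M = 1×79.904 + 7×12.011 + 6×1.008 + 1×14.007 = 184.04 g/mol.

184.04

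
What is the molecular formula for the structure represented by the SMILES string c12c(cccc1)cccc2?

C10H8

Heavy atoms from the SMILES: 10 C.
Implicit hydrogens by atom environment:
  8 × C (aromatic): 1 H each → 8
  2 × C (aromatic): no H
  Total hydrogens = 8.
Molecular formula: C10H8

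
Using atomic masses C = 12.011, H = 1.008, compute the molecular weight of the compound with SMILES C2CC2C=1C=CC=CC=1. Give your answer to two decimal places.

Molecular formula: C9H10.
M = 9×12.011 + 10×1.008 = 118.18 g/mol.

118.18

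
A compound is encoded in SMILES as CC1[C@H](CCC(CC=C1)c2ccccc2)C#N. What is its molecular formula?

C16H19N

Heavy atoms from the SMILES: 16 C, 1 N.
Implicit hydrogens by atom environment:
  5 × C: 1 H each → 5
  5 × C (aromatic): 1 H each → 5
  3 × C: 2 H each → 6
  1 × C: 3 H
  1 × C: no H
  1 × C (aromatic): no H
  1 × N: no H
  Total hydrogens = 19.
Molecular formula: C16H19N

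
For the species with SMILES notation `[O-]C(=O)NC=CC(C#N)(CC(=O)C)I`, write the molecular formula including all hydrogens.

C8H8IN2O3-

Heavy atoms from the SMILES: 8 C, 1 I, 2 N, 3 O.
Implicit hydrogens by atom environment:
  4 × C: no H
  2 × C: 1 H each → 2
  2 × O: no H
  1 × C: 3 H
  1 × C: 2 H
  1 × I: no H
  1 × N: 1 H
  1 × N: no H
  1 × O (charge -1): no H
  Total hydrogens = 8.
Net charge -1.
Molecular formula: C8H8IN2O3-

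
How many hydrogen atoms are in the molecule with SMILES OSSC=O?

2

Hydrogens are implicit in SMILES; fill each atom to its normal valence:
  2 × S: no H
  1 × C: 1 H
  1 × O: 1 H
  1 × O: no H
  Total hydrogens = 2.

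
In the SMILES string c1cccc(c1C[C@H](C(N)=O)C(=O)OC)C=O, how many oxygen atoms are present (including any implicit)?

The symbol for oxygen appears 4 times in the SMILES.

4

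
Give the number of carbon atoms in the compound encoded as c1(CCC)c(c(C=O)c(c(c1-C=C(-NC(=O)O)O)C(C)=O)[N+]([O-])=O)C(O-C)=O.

17

The symbol for carbon appears 17 times in the SMILES. Lowercase c denotes aromatic carbon and counts toward C.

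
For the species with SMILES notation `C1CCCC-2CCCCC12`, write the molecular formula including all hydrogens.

Heavy atoms from the SMILES: 10 C.
Implicit hydrogens by atom environment:
  8 × C: 2 H each → 16
  2 × C: 1 H each → 2
  Total hydrogens = 18.
Molecular formula: C10H18

C10H18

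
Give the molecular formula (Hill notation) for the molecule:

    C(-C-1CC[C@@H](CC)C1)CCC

Heavy atoms from the SMILES: 11 C.
Implicit hydrogens by atom environment:
  7 × C: 2 H each → 14
  2 × C: 3 H each → 6
  2 × C: 1 H each → 2
  Total hydrogens = 22.
Molecular formula: C11H22

C11H22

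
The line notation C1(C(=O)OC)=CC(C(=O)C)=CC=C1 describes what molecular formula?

C10H10O3

Heavy atoms from the SMILES: 10 C, 3 O.
Implicit hydrogens by atom environment:
  4 × C (aromatic): 1 H each → 4
  3 × O: no H
  2 × C: 3 H each → 6
  2 × C (aromatic): no H
  2 × C: no H
  Total hydrogens = 10.
Molecular formula: C10H10O3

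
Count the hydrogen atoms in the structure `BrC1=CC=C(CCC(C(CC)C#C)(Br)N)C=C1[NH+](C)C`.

Hydrogens are implicit in SMILES; fill each atom to its normal valence:
  3 × C: 3 H each → 9
  3 × C: 2 H each → 6
  3 × C (aromatic): 1 H each → 3
  3 × C (aromatic): no H
  2 × Br: no H
  2 × C: 1 H each → 2
  2 × C: no H
  1 × N: 2 H
  1 × N (charge +1): 1 H
  Total hydrogens = 23.

23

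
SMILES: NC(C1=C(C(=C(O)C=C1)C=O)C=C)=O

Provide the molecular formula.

C10H9NO3

Heavy atoms from the SMILES: 10 C, 1 N, 3 O.
Implicit hydrogens by atom environment:
  4 × C (aromatic): no H
  2 × C (aromatic): 1 H each → 2
  2 × C: 1 H each → 2
  2 × O: no H
  1 × C: 2 H
  1 × C: no H
  1 × N: 2 H
  1 × O: 1 H
  Total hydrogens = 9.
Molecular formula: C10H9NO3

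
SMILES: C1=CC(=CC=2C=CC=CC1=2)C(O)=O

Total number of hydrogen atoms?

8

Hydrogens are implicit in SMILES; fill each atom to its normal valence:
  7 × C (aromatic): 1 H each → 7
  3 × C (aromatic): no H
  1 × C: no H
  1 × O: 1 H
  1 × O: no H
  Total hydrogens = 8.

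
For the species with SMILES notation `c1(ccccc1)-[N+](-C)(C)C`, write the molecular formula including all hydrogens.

C9H14N+

Heavy atoms from the SMILES: 9 C, 1 N.
Implicit hydrogens by atom environment:
  5 × C (aromatic): 1 H each → 5
  3 × C: 3 H each → 9
  1 × C (aromatic): no H
  1 × N (charge +1): no H
  Total hydrogens = 14.
Net charge +1.
Molecular formula: C9H14N+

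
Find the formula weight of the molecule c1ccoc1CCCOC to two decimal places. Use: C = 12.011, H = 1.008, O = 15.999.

Molecular formula: C8H12O2.
M = 8×12.011 + 12×1.008 + 2×15.999 = 140.18 g/mol.

140.18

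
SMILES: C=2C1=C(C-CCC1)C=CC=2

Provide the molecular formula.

Heavy atoms from the SMILES: 10 C.
Implicit hydrogens by atom environment:
  4 × C: 2 H each → 8
  4 × C (aromatic): 1 H each → 4
  2 × C (aromatic): no H
  Total hydrogens = 12.
Molecular formula: C10H12

C10H12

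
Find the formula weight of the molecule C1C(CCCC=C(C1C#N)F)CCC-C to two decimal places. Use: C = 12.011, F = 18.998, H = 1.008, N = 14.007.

Molecular formula: C13H20FN.
M = 13×12.011 + 1×18.998 + 20×1.008 + 1×14.007 = 209.31 g/mol.

209.31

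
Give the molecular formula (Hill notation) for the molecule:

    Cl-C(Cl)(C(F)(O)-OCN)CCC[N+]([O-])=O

C6H11Cl2FN2O4

Heavy atoms from the SMILES: 6 C, 2 Cl, 1 F, 2 N, 4 O.
Implicit hydrogens by atom environment:
  4 × C: 2 H each → 8
  2 × C: no H
  2 × Cl: no H
  2 × O: no H
  1 × F: no H
  1 × N: 2 H
  1 × N (charge +1): no H
  1 × O: 1 H
  1 × O (charge -1): no H
  Total hydrogens = 11.
Molecular formula: C6H11Cl2FN2O4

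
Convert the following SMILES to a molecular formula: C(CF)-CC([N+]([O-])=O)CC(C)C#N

Heavy atoms from the SMILES: 8 C, 1 F, 2 N, 2 O.
Implicit hydrogens by atom environment:
  4 × C: 2 H each → 8
  2 × C: 1 H each → 2
  1 × C: 3 H
  1 × C: no H
  1 × F: no H
  1 × N (charge +1): no H
  1 × N: no H
  1 × O: no H
  1 × O (charge -1): no H
  Total hydrogens = 13.
Molecular formula: C8H13FN2O2

C8H13FN2O2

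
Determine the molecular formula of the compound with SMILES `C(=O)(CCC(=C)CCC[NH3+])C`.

Heavy atoms from the SMILES: 9 C, 1 N, 1 O.
Implicit hydrogens by atom environment:
  6 × C: 2 H each → 12
  2 × C: no H
  1 × C: 3 H
  1 × N (charge +1): 3 H
  1 × O: no H
  Total hydrogens = 18.
Net charge +1.
Molecular formula: C9H18NO+

C9H18NO+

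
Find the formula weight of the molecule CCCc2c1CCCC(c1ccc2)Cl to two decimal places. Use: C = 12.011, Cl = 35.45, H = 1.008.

208.73

Molecular formula: C13H17Cl.
M = 13×12.011 + 1×35.45 + 17×1.008 = 208.73 g/mol.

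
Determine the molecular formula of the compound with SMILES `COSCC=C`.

Heavy atoms from the SMILES: 4 C, 1 O, 1 S.
Implicit hydrogens by atom environment:
  2 × C: 2 H each → 4
  1 × C: 3 H
  1 × C: 1 H
  1 × O: no H
  1 × S: no H
  Total hydrogens = 8.
Molecular formula: C4H8OS

C4H8OS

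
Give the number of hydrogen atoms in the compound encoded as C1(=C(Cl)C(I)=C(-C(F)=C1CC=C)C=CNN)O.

11

Hydrogens are implicit in SMILES; fill each atom to its normal valence:
  6 × C (aromatic): no H
  3 × C: 1 H each → 3
  2 × C: 2 H each → 4
  1 × Cl: no H
  1 × F: no H
  1 × I: no H
  1 × N: 2 H
  1 × N: 1 H
  1 × O: 1 H
  Total hydrogens = 11.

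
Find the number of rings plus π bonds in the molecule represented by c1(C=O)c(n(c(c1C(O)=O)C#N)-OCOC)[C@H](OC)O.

Molecular formula from the SMILES: C11H12N2O7.
DoU = (2C + 2 + N − H − X)/2 = (2·11 + 2 + 2 − 12 − 0)/2 = 14/2 = 7.
(Structurally: 1 ring(s) + 6 π bond(s) = 7.)

7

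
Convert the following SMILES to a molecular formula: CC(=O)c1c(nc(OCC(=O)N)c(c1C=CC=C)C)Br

Heavy atoms from the SMILES: 1 Br, 14 C, 2 N, 3 O.
Implicit hydrogens by atom environment:
  5 × C (aromatic): no H
  3 × C: 1 H each → 3
  3 × O: no H
  2 × C: 3 H each → 6
  2 × C: 2 H each → 4
  2 × C: no H
  1 × Br: no H
  1 × N: 2 H
  1 × N (aromatic): no H
  Total hydrogens = 15.
Molecular formula: C14H15BrN2O3

C14H15BrN2O3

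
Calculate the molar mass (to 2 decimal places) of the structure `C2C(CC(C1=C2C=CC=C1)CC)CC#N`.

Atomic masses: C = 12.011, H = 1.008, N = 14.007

199.30

Molecular formula: C14H17N.
M = 14×12.011 + 17×1.008 + 1×14.007 = 199.30 g/mol.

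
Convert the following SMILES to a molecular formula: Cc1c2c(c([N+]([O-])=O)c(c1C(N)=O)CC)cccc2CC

Heavy atoms from the SMILES: 16 C, 2 N, 3 O.
Implicit hydrogens by atom environment:
  7 × C (aromatic): no H
  3 × C: 3 H each → 9
  3 × C (aromatic): 1 H each → 3
  2 × C: 2 H each → 4
  2 × O: no H
  1 × C: no H
  1 × N: 2 H
  1 × N (charge +1): no H
  1 × O (charge -1): no H
  Total hydrogens = 18.
Molecular formula: C16H18N2O3

C16H18N2O3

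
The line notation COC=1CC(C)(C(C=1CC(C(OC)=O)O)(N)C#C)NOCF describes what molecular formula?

Heavy atoms from the SMILES: 14 C, 1 F, 2 N, 5 O.
Implicit hydrogens by atom environment:
  6 × C: no H
  4 × O: no H
  3 × C: 3 H each → 9
  3 × C: 2 H each → 6
  2 × C: 1 H each → 2
  1 × F: no H
  1 × N: 2 H
  1 × N: 1 H
  1 × O: 1 H
  Total hydrogens = 21.
Molecular formula: C14H21FN2O5

C14H21FN2O5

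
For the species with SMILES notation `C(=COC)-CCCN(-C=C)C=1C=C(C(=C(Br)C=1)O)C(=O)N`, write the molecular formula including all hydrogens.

Heavy atoms from the SMILES: 1 Br, 15 C, 2 N, 3 O.
Implicit hydrogens by atom environment:
  4 × C: 2 H each → 8
  4 × C (aromatic): no H
  3 × C: 1 H each → 3
  2 × C (aromatic): 1 H each → 2
  2 × O: no H
  1 × Br: no H
  1 × C: 3 H
  1 × C: no H
  1 × N: 2 H
  1 × N: no H
  1 × O: 1 H
  Total hydrogens = 19.
Molecular formula: C15H19BrN2O3

C15H19BrN2O3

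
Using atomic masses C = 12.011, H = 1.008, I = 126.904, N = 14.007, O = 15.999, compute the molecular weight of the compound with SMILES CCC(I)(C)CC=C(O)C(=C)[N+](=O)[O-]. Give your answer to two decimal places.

311.12

Molecular formula: C9H14INO3.
M = 9×12.011 + 14×1.008 + 1×126.904 + 1×14.007 + 3×15.999 = 311.12 g/mol.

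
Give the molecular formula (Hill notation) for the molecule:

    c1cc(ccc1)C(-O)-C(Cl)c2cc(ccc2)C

Heavy atoms from the SMILES: 15 C, 1 Cl, 1 O.
Implicit hydrogens by atom environment:
  9 × C (aromatic): 1 H each → 9
  3 × C (aromatic): no H
  2 × C: 1 H each → 2
  1 × C: 3 H
  1 × Cl: no H
  1 × O: 1 H
  Total hydrogens = 15.
Molecular formula: C15H15ClO

C15H15ClO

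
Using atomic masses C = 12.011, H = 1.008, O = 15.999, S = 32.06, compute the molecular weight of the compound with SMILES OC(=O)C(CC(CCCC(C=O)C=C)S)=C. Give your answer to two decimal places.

242.33

Molecular formula: C12H18O3S.
M = 12×12.011 + 18×1.008 + 3×15.999 + 1×32.06 = 242.33 g/mol.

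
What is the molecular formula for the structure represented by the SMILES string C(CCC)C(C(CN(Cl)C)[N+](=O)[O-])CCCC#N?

Heavy atoms from the SMILES: 12 C, 1 Cl, 3 N, 2 O.
Implicit hydrogens by atom environment:
  7 × C: 2 H each → 14
  2 × C: 3 H each → 6
  2 × C: 1 H each → 2
  2 × N: no H
  1 × C: no H
  1 × Cl: no H
  1 × N (charge +1): no H
  1 × O: no H
  1 × O (charge -1): no H
  Total hydrogens = 22.
Molecular formula: C12H22ClN3O2

C12H22ClN3O2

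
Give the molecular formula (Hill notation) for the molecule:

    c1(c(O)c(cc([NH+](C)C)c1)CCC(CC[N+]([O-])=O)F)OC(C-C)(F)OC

Heavy atoms from the SMILES: 17 C, 2 F, 2 N, 5 O.
Implicit hydrogens by atom environment:
  5 × C: 2 H each → 10
  4 × C: 3 H each → 12
  4 × C (aromatic): no H
  3 × O: no H
  2 × C (aromatic): 1 H each → 2
  2 × F: no H
  1 × C: 1 H
  1 × C: no H
  1 × N (charge +1): 1 H
  1 × N (charge +1): no H
  1 × O: 1 H
  1 × O (charge -1): no H
  Total hydrogens = 27.
Net charge +1.
Molecular formula: C17H27F2N2O5+

C17H27F2N2O5+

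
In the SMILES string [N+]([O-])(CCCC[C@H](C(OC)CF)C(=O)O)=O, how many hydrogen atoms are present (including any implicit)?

16

Hydrogens are implicit in SMILES; fill each atom to its normal valence:
  5 × C: 2 H each → 10
  3 × O: no H
  2 × C: 1 H each → 2
  1 × C: 3 H
  1 × C: no H
  1 × F: no H
  1 × N (charge +1): no H
  1 × O: 1 H
  1 × O (charge -1): no H
  Total hydrogens = 16.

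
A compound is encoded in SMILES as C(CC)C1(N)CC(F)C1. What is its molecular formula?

Heavy atoms from the SMILES: 7 C, 1 F, 1 N.
Implicit hydrogens by atom environment:
  4 × C: 2 H each → 8
  1 × C: 3 H
  1 × C: 1 H
  1 × C: no H
  1 × F: no H
  1 × N: 2 H
  Total hydrogens = 14.
Molecular formula: C7H14FN

C7H14FN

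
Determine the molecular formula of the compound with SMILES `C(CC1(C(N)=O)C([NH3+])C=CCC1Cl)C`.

C10H18ClN2O+

Heavy atoms from the SMILES: 10 C, 1 Cl, 2 N, 1 O.
Implicit hydrogens by atom environment:
  4 × C: 1 H each → 4
  3 × C: 2 H each → 6
  2 × C: no H
  1 × C: 3 H
  1 × Cl: no H
  1 × N (charge +1): 3 H
  1 × N: 2 H
  1 × O: no H
  Total hydrogens = 18.
Net charge +1.
Molecular formula: C10H18ClN2O+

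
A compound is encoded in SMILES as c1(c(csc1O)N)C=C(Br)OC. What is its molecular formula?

C7H8BrNO2S

Heavy atoms from the SMILES: 1 Br, 7 C, 1 N, 2 O, 1 S.
Implicit hydrogens by atom environment:
  3 × C (aromatic): no H
  1 × Br: no H
  1 × C: 3 H
  1 × C (aromatic): 1 H
  1 × C: 1 H
  1 × C: no H
  1 × N: 2 H
  1 × O: 1 H
  1 × O: no H
  1 × S (aromatic): no H
  Total hydrogens = 8.
Molecular formula: C7H8BrNO2S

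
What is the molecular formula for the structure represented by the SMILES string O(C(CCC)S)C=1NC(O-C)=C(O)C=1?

C9H15NO3S

Heavy atoms from the SMILES: 9 C, 1 N, 3 O, 1 S.
Implicit hydrogens by atom environment:
  3 × C (aromatic): no H
  2 × C: 3 H each → 6
  2 × C: 2 H each → 4
  2 × O: no H
  1 × C (aromatic): 1 H
  1 × C: 1 H
  1 × N (aromatic): 1 H
  1 × O: 1 H
  1 × S: 1 H
  Total hydrogens = 15.
Molecular formula: C9H15NO3S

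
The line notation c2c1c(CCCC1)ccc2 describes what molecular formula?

C10H12

Heavy atoms from the SMILES: 10 C.
Implicit hydrogens by atom environment:
  4 × C: 2 H each → 8
  4 × C (aromatic): 1 H each → 4
  2 × C (aromatic): no H
  Total hydrogens = 12.
Molecular formula: C10H12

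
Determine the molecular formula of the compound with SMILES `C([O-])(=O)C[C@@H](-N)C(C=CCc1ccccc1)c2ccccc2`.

Heavy atoms from the SMILES: 19 C, 1 N, 2 O.
Implicit hydrogens by atom environment:
  10 × C (aromatic): 1 H each → 10
  4 × C: 1 H each → 4
  2 × C: 2 H each → 4
  2 × C (aromatic): no H
  1 × C: no H
  1 × N: 2 H
  1 × O: no H
  1 × O (charge -1): no H
  Total hydrogens = 20.
Net charge -1.
Molecular formula: C19H20NO2-

C19H20NO2-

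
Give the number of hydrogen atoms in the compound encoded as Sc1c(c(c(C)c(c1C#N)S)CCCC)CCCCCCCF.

28

Hydrogens are implicit in SMILES; fill each atom to its normal valence:
  10 × C: 2 H each → 20
  6 × C (aromatic): no H
  2 × C: 3 H each → 6
  2 × S: 1 H each → 2
  1 × C: no H
  1 × F: no H
  1 × N: no H
  Total hydrogens = 28.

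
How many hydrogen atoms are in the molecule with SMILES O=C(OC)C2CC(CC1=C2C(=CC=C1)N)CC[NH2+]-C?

23

Hydrogens are implicit in SMILES; fill each atom to its normal valence:
  4 × C: 2 H each → 8
  3 × C (aromatic): 1 H each → 3
  3 × C (aromatic): no H
  2 × C: 3 H each → 6
  2 × C: 1 H each → 2
  2 × O: no H
  1 × C: no H
  1 × N: 2 H
  1 × N (charge +1): 2 H
  Total hydrogens = 23.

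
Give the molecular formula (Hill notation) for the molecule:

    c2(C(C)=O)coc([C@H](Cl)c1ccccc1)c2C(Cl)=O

C14H10Cl2O3

Heavy atoms from the SMILES: 14 C, 2 Cl, 3 O.
Implicit hydrogens by atom environment:
  6 × C (aromatic): 1 H each → 6
  4 × C (aromatic): no H
  2 × C: no H
  2 × Cl: no H
  2 × O: no H
  1 × C: 3 H
  1 × C: 1 H
  1 × O (aromatic): no H
  Total hydrogens = 10.
Molecular formula: C14H10Cl2O3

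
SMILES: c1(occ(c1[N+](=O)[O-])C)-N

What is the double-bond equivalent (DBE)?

4

Molecular formula from the SMILES: C5H6N2O3.
DoU = (2C + 2 + N − H − X)/2 = (2·5 + 2 + 2 − 6 − 0)/2 = 8/2 = 4.
(Structurally: 1 ring(s) + 3 π bond(s) = 4.)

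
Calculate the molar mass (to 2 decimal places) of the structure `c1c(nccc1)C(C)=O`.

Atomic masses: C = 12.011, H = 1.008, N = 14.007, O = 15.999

121.14

Molecular formula: C7H7NO.
M = 7×12.011 + 7×1.008 + 1×14.007 + 1×15.999 = 121.14 g/mol.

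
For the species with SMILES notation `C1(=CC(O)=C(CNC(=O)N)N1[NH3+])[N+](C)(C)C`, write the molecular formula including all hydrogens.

[C9H19N5O2]2+

Heavy atoms from the SMILES: 9 C, 5 N, 2 O.
Implicit hydrogens by atom environment:
  3 × C: 3 H each → 9
  3 × C (aromatic): no H
  1 × C: 2 H
  1 × C (aromatic): 1 H
  1 × C: no H
  1 × N (charge +1): 3 H
  1 × N: 2 H
  1 × N: 1 H
  1 × N (aromatic): no H
  1 × N (charge +1): no H
  1 × O: 1 H
  1 × O: no H
  Total hydrogens = 19.
Net charge +2.
Molecular formula: [C9H19N5O2]2+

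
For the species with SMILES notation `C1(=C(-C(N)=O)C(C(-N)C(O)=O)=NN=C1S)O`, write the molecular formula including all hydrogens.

Heavy atoms from the SMILES: 7 C, 4 N, 4 O, 1 S.
Implicit hydrogens by atom environment:
  4 × C (aromatic): no H
  2 × C: no H
  2 × N: 2 H each → 4
  2 × N (aromatic): no H
  2 × O: 1 H each → 2
  2 × O: no H
  1 × C: 1 H
  1 × S: 1 H
  Total hydrogens = 8.
Molecular formula: C7H8N4O4S

C7H8N4O4S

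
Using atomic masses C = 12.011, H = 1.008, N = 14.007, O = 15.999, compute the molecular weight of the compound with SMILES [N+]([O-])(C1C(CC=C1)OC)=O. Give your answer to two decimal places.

143.14

Molecular formula: C6H9NO3.
M = 6×12.011 + 9×1.008 + 1×14.007 + 3×15.999 = 143.14 g/mol.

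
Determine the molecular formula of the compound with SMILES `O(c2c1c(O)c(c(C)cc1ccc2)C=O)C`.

Heavy atoms from the SMILES: 13 C, 3 O.
Implicit hydrogens by atom environment:
  6 × C (aromatic): no H
  4 × C (aromatic): 1 H each → 4
  2 × C: 3 H each → 6
  2 × O: no H
  1 × C: 1 H
  1 × O: 1 H
  Total hydrogens = 12.
Molecular formula: C13H12O3

C13H12O3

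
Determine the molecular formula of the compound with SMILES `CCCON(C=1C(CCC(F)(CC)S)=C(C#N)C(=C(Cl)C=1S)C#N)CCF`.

C18H22ClF2N3OS2

Heavy atoms from the SMILES: 18 C, 1 Cl, 2 F, 3 N, 1 O, 2 S.
Implicit hydrogens by atom environment:
  7 × C: 2 H each → 14
  6 × C (aromatic): no H
  3 × C: no H
  3 × N: no H
  2 × C: 3 H each → 6
  2 × F: no H
  2 × S: 1 H each → 2
  1 × Cl: no H
  1 × O: no H
  Total hydrogens = 22.
Molecular formula: C18H22ClF2N3OS2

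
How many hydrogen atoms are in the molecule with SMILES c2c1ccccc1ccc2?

8

Hydrogens are implicit in SMILES; fill each atom to its normal valence:
  8 × C (aromatic): 1 H each → 8
  2 × C (aromatic): no H
  Total hydrogens = 8.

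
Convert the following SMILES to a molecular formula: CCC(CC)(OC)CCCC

Heavy atoms from the SMILES: 10 C, 1 O.
Implicit hydrogens by atom environment:
  5 × C: 2 H each → 10
  4 × C: 3 H each → 12
  1 × C: no H
  1 × O: no H
  Total hydrogens = 22.
Molecular formula: C10H22O

C10H22O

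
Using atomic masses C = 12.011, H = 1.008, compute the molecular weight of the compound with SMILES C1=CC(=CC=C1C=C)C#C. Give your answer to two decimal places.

Molecular formula: C10H8.
M = 10×12.011 + 8×1.008 = 128.17 g/mol.

128.17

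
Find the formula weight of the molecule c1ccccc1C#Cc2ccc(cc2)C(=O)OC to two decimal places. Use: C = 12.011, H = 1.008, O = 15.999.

Molecular formula: C16H12O2.
M = 16×12.011 + 12×1.008 + 2×15.999 = 236.27 g/mol.

236.27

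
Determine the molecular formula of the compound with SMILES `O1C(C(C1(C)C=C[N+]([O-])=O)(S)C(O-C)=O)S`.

Heavy atoms from the SMILES: 8 C, 1 N, 5 O, 2 S.
Implicit hydrogens by atom environment:
  4 × O: no H
  3 × C: 1 H each → 3
  3 × C: no H
  2 × C: 3 H each → 6
  2 × S: 1 H each → 2
  1 × N (charge +1): no H
  1 × O (charge -1): no H
  Total hydrogens = 11.
Molecular formula: C8H11NO5S2

C8H11NO5S2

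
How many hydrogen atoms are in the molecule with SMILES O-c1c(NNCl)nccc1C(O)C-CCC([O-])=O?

Hydrogens are implicit in SMILES; fill each atom to its normal valence:
  3 × C: 2 H each → 6
  3 × C (aromatic): no H
  2 × C (aromatic): 1 H each → 2
  2 × N: 1 H each → 2
  2 × O: 1 H each → 2
  1 × C: 1 H
  1 × C: no H
  1 × Cl: no H
  1 × N (aromatic): no H
  1 × O: no H
  1 × O (charge -1): no H
  Total hydrogens = 13.

13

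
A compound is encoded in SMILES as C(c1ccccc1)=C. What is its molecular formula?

Heavy atoms from the SMILES: 8 C.
Implicit hydrogens by atom environment:
  5 × C (aromatic): 1 H each → 5
  1 × C: 2 H
  1 × C: 1 H
  1 × C (aromatic): no H
  Total hydrogens = 8.
Molecular formula: C8H8

C8H8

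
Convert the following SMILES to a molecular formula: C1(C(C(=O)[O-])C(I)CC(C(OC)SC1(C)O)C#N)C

Heavy atoms from the SMILES: 12 C, 1 I, 1 N, 4 O, 1 S.
Implicit hydrogens by atom environment:
  5 × C: 1 H each → 5
  3 × C: 3 H each → 9
  3 × C: no H
  2 × O: no H
  1 × C: 2 H
  1 × I: no H
  1 × N: no H
  1 × O: 1 H
  1 × O (charge -1): no H
  1 × S: no H
  Total hydrogens = 17.
Net charge -1.
Molecular formula: C12H17INO4S-

C12H17INO4S-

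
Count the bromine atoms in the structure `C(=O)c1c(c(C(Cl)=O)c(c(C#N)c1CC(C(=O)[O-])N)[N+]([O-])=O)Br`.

1

The symbol for bromine appears 1 time in the SMILES.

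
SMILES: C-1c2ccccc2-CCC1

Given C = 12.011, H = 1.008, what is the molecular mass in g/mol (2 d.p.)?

Molecular formula: C10H12.
M = 10×12.011 + 12×1.008 = 132.21 g/mol.

132.21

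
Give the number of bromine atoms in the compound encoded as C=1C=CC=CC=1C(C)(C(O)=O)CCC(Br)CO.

The symbol for bromine appears 1 time in the SMILES.

1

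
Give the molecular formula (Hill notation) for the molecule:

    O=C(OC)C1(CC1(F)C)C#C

Heavy atoms from the SMILES: 8 C, 1 F, 2 O.
Implicit hydrogens by atom environment:
  4 × C: no H
  2 × C: 3 H each → 6
  2 × O: no H
  1 × C: 2 H
  1 × C: 1 H
  1 × F: no H
  Total hydrogens = 9.
Molecular formula: C8H9FO2

C8H9FO2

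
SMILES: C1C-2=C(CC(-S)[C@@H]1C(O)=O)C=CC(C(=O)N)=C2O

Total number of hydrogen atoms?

13

Hydrogens are implicit in SMILES; fill each atom to its normal valence:
  4 × C (aromatic): no H
  2 × C: 2 H each → 4
  2 × C (aromatic): 1 H each → 2
  2 × C: 1 H each → 2
  2 × C: no H
  2 × O: 1 H each → 2
  2 × O: no H
  1 × N: 2 H
  1 × S: 1 H
  Total hydrogens = 13.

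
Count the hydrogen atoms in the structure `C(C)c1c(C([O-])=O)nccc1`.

8

Hydrogens are implicit in SMILES; fill each atom to its normal valence:
  3 × C (aromatic): 1 H each → 3
  2 × C (aromatic): no H
  1 × C: 3 H
  1 × C: 2 H
  1 × C: no H
  1 × N (aromatic): no H
  1 × O: no H
  1 × O (charge -1): no H
  Total hydrogens = 8.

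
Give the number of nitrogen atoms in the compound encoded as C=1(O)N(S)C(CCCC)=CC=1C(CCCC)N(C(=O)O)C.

The symbol for nitrogen appears 2 times in the SMILES.

2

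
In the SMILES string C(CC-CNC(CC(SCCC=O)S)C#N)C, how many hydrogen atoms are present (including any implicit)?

Hydrogens are implicit in SMILES; fill each atom to its normal valence:
  7 × C: 2 H each → 14
  3 × C: 1 H each → 3
  1 × C: 3 H
  1 × C: no H
  1 × N: 1 H
  1 × N: no H
  1 × O: no H
  1 × S: 1 H
  1 × S: no H
  Total hydrogens = 22.

22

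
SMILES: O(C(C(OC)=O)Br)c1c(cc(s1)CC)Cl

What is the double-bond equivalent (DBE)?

Molecular formula from the SMILES: C9H10BrClO3S.
DoU = (2C + 2 + N − H − X)/2 = (2·9 + 2 + 0 − 10 − 2)/2 = 8/2 = 4.
(Structurally: 1 ring(s) + 3 π bond(s) = 4.)

4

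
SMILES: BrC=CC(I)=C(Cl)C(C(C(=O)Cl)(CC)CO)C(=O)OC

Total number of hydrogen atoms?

14

Hydrogens are implicit in SMILES; fill each atom to its normal valence:
  5 × C: no H
  3 × C: 1 H each → 3
  3 × O: no H
  2 × C: 3 H each → 6
  2 × C: 2 H each → 4
  2 × Cl: no H
  1 × Br: no H
  1 × I: no H
  1 × O: 1 H
  Total hydrogens = 14.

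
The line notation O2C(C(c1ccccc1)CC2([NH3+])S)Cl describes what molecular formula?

C10H13ClNOS+

Heavy atoms from the SMILES: 10 C, 1 Cl, 1 N, 1 O, 1 S.
Implicit hydrogens by atom environment:
  5 × C (aromatic): 1 H each → 5
  2 × C: 1 H each → 2
  1 × C: 2 H
  1 × C: no H
  1 × C (aromatic): no H
  1 × Cl: no H
  1 × N (charge +1): 3 H
  1 × O: no H
  1 × S: 1 H
  Total hydrogens = 13.
Net charge +1.
Molecular formula: C10H13ClNOS+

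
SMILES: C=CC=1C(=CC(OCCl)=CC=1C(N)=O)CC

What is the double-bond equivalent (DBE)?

Molecular formula from the SMILES: C12H14ClNO2.
DoU = (2C + 2 + N − H − X)/2 = (2·12 + 2 + 1 − 14 − 1)/2 = 12/2 = 6.
(Structurally: 1 ring(s) + 5 π bond(s) = 6.)

6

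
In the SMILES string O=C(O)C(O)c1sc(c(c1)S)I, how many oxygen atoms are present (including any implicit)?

3

The symbol for oxygen appears 3 times in the SMILES.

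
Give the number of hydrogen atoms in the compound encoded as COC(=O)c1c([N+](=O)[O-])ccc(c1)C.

9

Hydrogens are implicit in SMILES; fill each atom to its normal valence:
  3 × C (aromatic): 1 H each → 3
  3 × C (aromatic): no H
  3 × O: no H
  2 × C: 3 H each → 6
  1 × C: no H
  1 × N (charge +1): no H
  1 × O (charge -1): no H
  Total hydrogens = 9.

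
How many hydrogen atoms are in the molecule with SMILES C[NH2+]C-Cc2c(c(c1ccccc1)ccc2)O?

18

Hydrogens are implicit in SMILES; fill each atom to its normal valence:
  8 × C (aromatic): 1 H each → 8
  4 × C (aromatic): no H
  2 × C: 2 H each → 4
  1 × C: 3 H
  1 × N (charge +1): 2 H
  1 × O: 1 H
  Total hydrogens = 18.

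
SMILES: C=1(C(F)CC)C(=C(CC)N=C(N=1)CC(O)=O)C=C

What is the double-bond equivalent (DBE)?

6

Molecular formula from the SMILES: C13H17FN2O2.
DoU = (2C + 2 + N − H − X)/2 = (2·13 + 2 + 2 − 17 − 1)/2 = 12/2 = 6.
(Structurally: 1 ring(s) + 5 π bond(s) = 6.)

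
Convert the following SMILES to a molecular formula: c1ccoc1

C4H4O

Heavy atoms from the SMILES: 4 C, 1 O.
Implicit hydrogens by atom environment:
  4 × C (aromatic): 1 H each → 4
  1 × O (aromatic): no H
  Total hydrogens = 4.
Molecular formula: C4H4O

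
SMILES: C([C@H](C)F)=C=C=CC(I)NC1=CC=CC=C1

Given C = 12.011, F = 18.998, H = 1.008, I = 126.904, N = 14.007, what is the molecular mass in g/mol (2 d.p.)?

Molecular formula: C13H13FIN.
M = 13×12.011 + 1×18.998 + 13×1.008 + 1×126.904 + 1×14.007 = 329.16 g/mol.

329.16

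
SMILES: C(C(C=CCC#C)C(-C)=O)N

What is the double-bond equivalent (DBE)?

4

Molecular formula from the SMILES: C9H13NO.
DoU = (2C + 2 + N − H − X)/2 = (2·9 + 2 + 1 − 13 − 0)/2 = 8/2 = 4.
(Structurally: 0 ring(s) + 4 π bond(s) = 4.)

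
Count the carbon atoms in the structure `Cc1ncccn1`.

5

The symbol for carbon appears 5 times in the SMILES. Lowercase c denotes aromatic carbon and counts toward C.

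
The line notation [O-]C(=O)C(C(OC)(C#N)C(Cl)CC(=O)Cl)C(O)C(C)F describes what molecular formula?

Heavy atoms from the SMILES: 11 C, 2 Cl, 1 F, 1 N, 5 O.
Implicit hydrogens by atom environment:
  4 × C: 1 H each → 4
  4 × C: no H
  3 × O: no H
  2 × C: 3 H each → 6
  2 × Cl: no H
  1 × C: 2 H
  1 × F: no H
  1 × N: no H
  1 × O: 1 H
  1 × O (charge -1): no H
  Total hydrogens = 13.
Net charge -1.
Molecular formula: C11H13Cl2FNO5-

C11H13Cl2FNO5-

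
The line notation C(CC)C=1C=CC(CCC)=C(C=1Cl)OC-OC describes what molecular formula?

Heavy atoms from the SMILES: 14 C, 1 Cl, 2 O.
Implicit hydrogens by atom environment:
  5 × C: 2 H each → 10
  4 × C (aromatic): no H
  3 × C: 3 H each → 9
  2 × C (aromatic): 1 H each → 2
  2 × O: no H
  1 × Cl: no H
  Total hydrogens = 21.
Molecular formula: C14H21ClO2

C14H21ClO2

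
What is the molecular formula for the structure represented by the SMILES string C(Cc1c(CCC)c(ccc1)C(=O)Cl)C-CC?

C15H21ClO

Heavy atoms from the SMILES: 15 C, 1 Cl, 1 O.
Implicit hydrogens by atom environment:
  6 × C: 2 H each → 12
  3 × C (aromatic): 1 H each → 3
  3 × C (aromatic): no H
  2 × C: 3 H each → 6
  1 × C: no H
  1 × Cl: no H
  1 × O: no H
  Total hydrogens = 21.
Molecular formula: C15H21ClO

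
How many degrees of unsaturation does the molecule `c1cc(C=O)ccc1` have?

5

Molecular formula from the SMILES: C7H6O.
DoU = (2C + 2 + N − H − X)/2 = (2·7 + 2 + 0 − 6 − 0)/2 = 10/2 = 5.
(Structurally: 1 ring(s) + 4 π bond(s) = 5.)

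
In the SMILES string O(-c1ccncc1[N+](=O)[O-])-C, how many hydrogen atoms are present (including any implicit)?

6

Hydrogens are implicit in SMILES; fill each atom to its normal valence:
  3 × C (aromatic): 1 H each → 3
  2 × C (aromatic): no H
  2 × O: no H
  1 × C: 3 H
  1 × N (aromatic): no H
  1 × N (charge +1): no H
  1 × O (charge -1): no H
  Total hydrogens = 6.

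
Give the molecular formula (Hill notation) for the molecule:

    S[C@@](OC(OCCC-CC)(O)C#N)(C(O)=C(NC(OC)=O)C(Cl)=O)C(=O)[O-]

C14H18ClN2O9S-

Heavy atoms from the SMILES: 14 C, 1 Cl, 2 N, 9 O, 1 S.
Implicit hydrogens by atom environment:
  8 × C: no H
  6 × O: no H
  4 × C: 2 H each → 8
  2 × C: 3 H each → 6
  2 × O: 1 H each → 2
  1 × Cl: no H
  1 × N: 1 H
  1 × N: no H
  1 × O (charge -1): no H
  1 × S: 1 H
  Total hydrogens = 18.
Net charge -1.
Molecular formula: C14H18ClN2O9S-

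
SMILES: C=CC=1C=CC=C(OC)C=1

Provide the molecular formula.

Heavy atoms from the SMILES: 9 C, 1 O.
Implicit hydrogens by atom environment:
  4 × C (aromatic): 1 H each → 4
  2 × C (aromatic): no H
  1 × C: 3 H
  1 × C: 2 H
  1 × C: 1 H
  1 × O: no H
  Total hydrogens = 10.
Molecular formula: C9H10O

C9H10O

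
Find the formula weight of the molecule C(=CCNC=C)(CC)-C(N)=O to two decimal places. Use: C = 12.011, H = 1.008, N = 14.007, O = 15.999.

Molecular formula: C8H14N2O.
M = 8×12.011 + 14×1.008 + 2×14.007 + 1×15.999 = 154.21 g/mol.

154.21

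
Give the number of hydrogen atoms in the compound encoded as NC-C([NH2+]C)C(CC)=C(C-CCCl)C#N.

21

Hydrogens are implicit in SMILES; fill each atom to its normal valence:
  5 × C: 2 H each → 10
  3 × C: no H
  2 × C: 3 H each → 6
  1 × C: 1 H
  1 × Cl: no H
  1 × N: 2 H
  1 × N (charge +1): 2 H
  1 × N: no H
  Total hydrogens = 21.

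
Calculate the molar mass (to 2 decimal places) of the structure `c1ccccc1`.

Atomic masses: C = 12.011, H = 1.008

Molecular formula: C6H6.
M = 6×12.011 + 6×1.008 = 78.11 g/mol.

78.11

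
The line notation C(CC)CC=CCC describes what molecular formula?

Heavy atoms from the SMILES: 8 C.
Implicit hydrogens by atom environment:
  4 × C: 2 H each → 8
  2 × C: 3 H each → 6
  2 × C: 1 H each → 2
  Total hydrogens = 16.
Molecular formula: C8H16

C8H16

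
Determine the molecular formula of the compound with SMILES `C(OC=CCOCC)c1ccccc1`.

Heavy atoms from the SMILES: 12 C, 2 O.
Implicit hydrogens by atom environment:
  5 × C (aromatic): 1 H each → 5
  3 × C: 2 H each → 6
  2 × C: 1 H each → 2
  2 × O: no H
  1 × C: 3 H
  1 × C (aromatic): no H
  Total hydrogens = 16.
Molecular formula: C12H16O2

C12H16O2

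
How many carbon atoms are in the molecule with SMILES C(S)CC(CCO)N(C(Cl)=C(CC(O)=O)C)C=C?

12

The symbol for carbon appears 12 times in the SMILES. (Cl is a single chlorine, not C + l.)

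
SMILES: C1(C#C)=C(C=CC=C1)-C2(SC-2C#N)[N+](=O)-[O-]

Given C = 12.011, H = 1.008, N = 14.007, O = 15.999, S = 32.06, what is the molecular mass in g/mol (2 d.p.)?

230.24

Molecular formula: C11H6N2O2S.
M = 11×12.011 + 6×1.008 + 2×14.007 + 2×15.999 + 1×32.06 = 230.24 g/mol.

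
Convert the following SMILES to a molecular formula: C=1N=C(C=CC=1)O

Heavy atoms from the SMILES: 5 C, 1 N, 1 O.
Implicit hydrogens by atom environment:
  4 × C (aromatic): 1 H each → 4
  1 × C (aromatic): no H
  1 × N (aromatic): no H
  1 × O: 1 H
  Total hydrogens = 5.
Molecular formula: C5H5NO

C5H5NO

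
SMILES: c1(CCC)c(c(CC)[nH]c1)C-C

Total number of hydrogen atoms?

Hydrogens are implicit in SMILES; fill each atom to its normal valence:
  4 × C: 2 H each → 8
  3 × C: 3 H each → 9
  3 × C (aromatic): no H
  1 × C (aromatic): 1 H
  1 × N (aromatic): 1 H
  Total hydrogens = 19.

19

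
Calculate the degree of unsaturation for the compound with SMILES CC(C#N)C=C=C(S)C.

4

Molecular formula from the SMILES: C7H9NS.
DoU = (2C + 2 + N − H − X)/2 = (2·7 + 2 + 1 − 9 − 0)/2 = 8/2 = 4.
(Structurally: 0 ring(s) + 4 π bond(s) = 4.)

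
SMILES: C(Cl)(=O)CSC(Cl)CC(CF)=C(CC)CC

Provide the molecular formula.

Heavy atoms from the SMILES: 11 C, 2 Cl, 1 F, 1 O, 1 S.
Implicit hydrogens by atom environment:
  5 × C: 2 H each → 10
  3 × C: no H
  2 × C: 3 H each → 6
  2 × Cl: no H
  1 × C: 1 H
  1 × F: no H
  1 × O: no H
  1 × S: no H
  Total hydrogens = 17.
Molecular formula: C11H17Cl2FOS

C11H17Cl2FOS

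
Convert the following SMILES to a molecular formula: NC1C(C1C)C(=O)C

Heavy atoms from the SMILES: 6 C, 1 N, 1 O.
Implicit hydrogens by atom environment:
  3 × C: 1 H each → 3
  2 × C: 3 H each → 6
  1 × C: no H
  1 × N: 2 H
  1 × O: no H
  Total hydrogens = 11.
Molecular formula: C6H11NO

C6H11NO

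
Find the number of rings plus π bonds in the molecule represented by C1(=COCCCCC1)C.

2

Molecular formula from the SMILES: C8H14O.
DoU = (2C + 2 + N − H − X)/2 = (2·8 + 2 + 0 − 14 − 0)/2 = 4/2 = 2.
(Structurally: 1 ring(s) + 1 π bond(s) = 2.)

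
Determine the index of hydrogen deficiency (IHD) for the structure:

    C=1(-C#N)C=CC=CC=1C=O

Molecular formula from the SMILES: C8H5NO.
DoU = (2C + 2 + N − H − X)/2 = (2·8 + 2 + 1 − 5 − 0)/2 = 14/2 = 7.
(Structurally: 1 ring(s) + 6 π bond(s) = 7.)

7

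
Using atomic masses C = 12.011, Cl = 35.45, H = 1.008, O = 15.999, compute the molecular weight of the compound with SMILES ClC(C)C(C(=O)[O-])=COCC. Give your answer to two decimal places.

Molecular formula: C7H10ClO3-.
M = 7×12.011 + 1×35.45 + 10×1.008 + 3×15.999 = 177.60 g/mol.

177.60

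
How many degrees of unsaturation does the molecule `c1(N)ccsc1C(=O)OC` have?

4

Molecular formula from the SMILES: C6H7NO2S.
DoU = (2C + 2 + N − H − X)/2 = (2·6 + 2 + 1 − 7 − 0)/2 = 8/2 = 4.
(Structurally: 1 ring(s) + 3 π bond(s) = 4.)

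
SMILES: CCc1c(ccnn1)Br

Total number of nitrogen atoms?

2

The symbol for nitrogen appears 2 times in the SMILES.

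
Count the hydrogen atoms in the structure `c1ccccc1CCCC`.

Hydrogens are implicit in SMILES; fill each atom to its normal valence:
  5 × C (aromatic): 1 H each → 5
  3 × C: 2 H each → 6
  1 × C: 3 H
  1 × C (aromatic): no H
  Total hydrogens = 14.

14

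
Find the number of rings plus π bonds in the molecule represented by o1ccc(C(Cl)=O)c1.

Molecular formula from the SMILES: C5H3ClO2.
DoU = (2C + 2 + N − H − X)/2 = (2·5 + 2 + 0 − 3 − 1)/2 = 8/2 = 4.
(Structurally: 1 ring(s) + 3 π bond(s) = 4.)

4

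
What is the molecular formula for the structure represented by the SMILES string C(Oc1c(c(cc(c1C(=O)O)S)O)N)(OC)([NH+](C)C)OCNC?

Heavy atoms from the SMILES: 13 C, 3 N, 6 O, 1 S.
Implicit hydrogens by atom environment:
  5 × C (aromatic): no H
  4 × C: 3 H each → 12
  4 × O: no H
  2 × C: no H
  2 × O: 1 H each → 2
  1 × C: 2 H
  1 × C (aromatic): 1 H
  1 × N: 2 H
  1 × N (charge +1): 1 H
  1 × N: 1 H
  1 × S: 1 H
  Total hydrogens = 22.
Net charge +1.
Molecular formula: C13H22N3O6S+

C13H22N3O6S+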